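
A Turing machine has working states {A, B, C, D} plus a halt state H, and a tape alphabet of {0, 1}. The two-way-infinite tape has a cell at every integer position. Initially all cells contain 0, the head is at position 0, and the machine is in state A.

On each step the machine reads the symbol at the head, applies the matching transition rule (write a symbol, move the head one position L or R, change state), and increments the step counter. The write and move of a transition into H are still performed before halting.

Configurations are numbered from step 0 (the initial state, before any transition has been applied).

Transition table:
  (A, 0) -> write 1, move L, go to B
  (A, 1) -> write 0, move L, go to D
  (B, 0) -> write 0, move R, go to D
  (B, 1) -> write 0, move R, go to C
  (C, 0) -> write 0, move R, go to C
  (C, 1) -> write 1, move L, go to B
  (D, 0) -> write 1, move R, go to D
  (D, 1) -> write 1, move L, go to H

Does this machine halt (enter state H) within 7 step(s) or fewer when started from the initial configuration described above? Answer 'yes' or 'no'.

Answer: yes

Derivation:
Step 1: in state A at pos 0, read 0 -> (A,0)->write 1,move L,goto B. Now: state=B, head=-1, tape[-2..1]=0010 (head:  ^)
Step 2: in state B at pos -1, read 0 -> (B,0)->write 0,move R,goto D. Now: state=D, head=0, tape[-2..1]=0010 (head:   ^)
Step 3: in state D at pos 0, read 1 -> (D,1)->write 1,move L,goto H. Now: state=H, head=-1, tape[-2..1]=0010 (head:  ^)
State H reached at step 3; 3 <= 7 -> yes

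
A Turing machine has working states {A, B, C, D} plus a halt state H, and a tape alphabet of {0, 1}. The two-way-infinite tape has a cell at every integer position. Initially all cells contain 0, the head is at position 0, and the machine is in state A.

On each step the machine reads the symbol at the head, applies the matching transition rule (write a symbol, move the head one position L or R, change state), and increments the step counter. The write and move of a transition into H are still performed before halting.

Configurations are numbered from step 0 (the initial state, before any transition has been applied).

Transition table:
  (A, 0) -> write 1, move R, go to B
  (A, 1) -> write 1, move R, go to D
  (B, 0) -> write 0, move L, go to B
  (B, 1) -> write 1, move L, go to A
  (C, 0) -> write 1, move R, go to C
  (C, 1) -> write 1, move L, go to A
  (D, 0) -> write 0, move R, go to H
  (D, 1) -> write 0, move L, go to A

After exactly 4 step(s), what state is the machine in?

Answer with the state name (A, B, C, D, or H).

Step 1: in state A at pos 0, read 0 -> (A,0)->write 1,move R,goto B. Now: state=B, head=1, tape[-1..2]=0100 (head:   ^)
Step 2: in state B at pos 1, read 0 -> (B,0)->write 0,move L,goto B. Now: state=B, head=0, tape[-1..2]=0100 (head:  ^)
Step 3: in state B at pos 0, read 1 -> (B,1)->write 1,move L,goto A. Now: state=A, head=-1, tape[-2..2]=00100 (head:  ^)
Step 4: in state A at pos -1, read 0 -> (A,0)->write 1,move R,goto B. Now: state=B, head=0, tape[-2..2]=01100 (head:   ^)

Answer: B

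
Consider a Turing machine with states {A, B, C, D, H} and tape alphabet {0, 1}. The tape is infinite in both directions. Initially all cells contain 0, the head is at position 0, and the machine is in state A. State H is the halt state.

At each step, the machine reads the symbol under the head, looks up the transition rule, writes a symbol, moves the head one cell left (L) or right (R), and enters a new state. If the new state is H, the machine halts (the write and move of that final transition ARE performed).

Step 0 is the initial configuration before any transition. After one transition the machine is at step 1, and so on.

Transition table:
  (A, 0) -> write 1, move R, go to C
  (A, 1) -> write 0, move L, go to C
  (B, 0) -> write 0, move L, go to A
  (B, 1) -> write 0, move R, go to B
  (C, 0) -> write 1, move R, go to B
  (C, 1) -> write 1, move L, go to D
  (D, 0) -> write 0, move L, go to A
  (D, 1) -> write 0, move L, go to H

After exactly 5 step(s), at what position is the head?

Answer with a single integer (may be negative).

Step 1: in state A at pos 0, read 0 -> (A,0)->write 1,move R,goto C. Now: state=C, head=1, tape[-1..2]=0100 (head:   ^)
Step 2: in state C at pos 1, read 0 -> (C,0)->write 1,move R,goto B. Now: state=B, head=2, tape[-1..3]=01100 (head:    ^)
Step 3: in state B at pos 2, read 0 -> (B,0)->write 0,move L,goto A. Now: state=A, head=1, tape[-1..3]=01100 (head:   ^)
Step 4: in state A at pos 1, read 1 -> (A,1)->write 0,move L,goto C. Now: state=C, head=0, tape[-1..3]=01000 (head:  ^)
Step 5: in state C at pos 0, read 1 -> (C,1)->write 1,move L,goto D. Now: state=D, head=-1, tape[-2..3]=001000 (head:  ^)

Answer: -1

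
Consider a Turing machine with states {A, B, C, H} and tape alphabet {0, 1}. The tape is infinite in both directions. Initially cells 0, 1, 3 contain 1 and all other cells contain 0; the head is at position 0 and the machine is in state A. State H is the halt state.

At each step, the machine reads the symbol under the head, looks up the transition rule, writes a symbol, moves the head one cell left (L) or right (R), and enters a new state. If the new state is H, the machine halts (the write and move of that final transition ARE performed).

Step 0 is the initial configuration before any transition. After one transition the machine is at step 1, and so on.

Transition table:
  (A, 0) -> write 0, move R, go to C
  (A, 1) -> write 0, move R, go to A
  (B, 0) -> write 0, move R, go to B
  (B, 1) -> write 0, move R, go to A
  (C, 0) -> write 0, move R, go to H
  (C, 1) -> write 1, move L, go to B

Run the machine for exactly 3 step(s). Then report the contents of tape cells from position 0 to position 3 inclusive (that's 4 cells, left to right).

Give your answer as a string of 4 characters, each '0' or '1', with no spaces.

Step 1: in state A at pos 0, read 1 -> (A,1)->write 0,move R,goto A. Now: state=A, head=1, tape[-1..4]=001010 (head:   ^)
Step 2: in state A at pos 1, read 1 -> (A,1)->write 0,move R,goto A. Now: state=A, head=2, tape[-1..4]=000010 (head:    ^)
Step 3: in state A at pos 2, read 0 -> (A,0)->write 0,move R,goto C. Now: state=C, head=3, tape[-1..4]=000010 (head:     ^)

Answer: 0001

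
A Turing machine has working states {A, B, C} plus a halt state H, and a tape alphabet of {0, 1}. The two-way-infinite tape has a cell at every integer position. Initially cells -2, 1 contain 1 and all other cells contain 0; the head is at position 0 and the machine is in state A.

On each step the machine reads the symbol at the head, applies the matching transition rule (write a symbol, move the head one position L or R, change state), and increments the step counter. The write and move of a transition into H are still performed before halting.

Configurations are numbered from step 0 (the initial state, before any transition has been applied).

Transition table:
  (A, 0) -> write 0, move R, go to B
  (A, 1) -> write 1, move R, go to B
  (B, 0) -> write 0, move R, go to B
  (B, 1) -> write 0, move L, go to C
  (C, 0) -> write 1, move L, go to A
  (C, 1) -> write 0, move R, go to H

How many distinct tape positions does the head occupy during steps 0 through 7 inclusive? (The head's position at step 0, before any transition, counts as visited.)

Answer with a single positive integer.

Step 1: in state A at pos 0, read 0 -> (A,0)->write 0,move R,goto B. Now: state=B, head=1, tape[-3..2]=010010 (head:     ^)
Step 2: in state B at pos 1, read 1 -> (B,1)->write 0,move L,goto C. Now: state=C, head=0, tape[-3..2]=010000 (head:    ^)
Step 3: in state C at pos 0, read 0 -> (C,0)->write 1,move L,goto A. Now: state=A, head=-1, tape[-3..2]=010100 (head:   ^)
Step 4: in state A at pos -1, read 0 -> (A,0)->write 0,move R,goto B. Now: state=B, head=0, tape[-3..2]=010100 (head:    ^)
Step 5: in state B at pos 0, read 1 -> (B,1)->write 0,move L,goto C. Now: state=C, head=-1, tape[-3..2]=010000 (head:   ^)
Step 6: in state C at pos -1, read 0 -> (C,0)->write 1,move L,goto A. Now: state=A, head=-2, tape[-3..2]=011000 (head:  ^)
Step 7: in state A at pos -2, read 1 -> (A,1)->write 1,move R,goto B. Now: state=B, head=-1, tape[-3..2]=011000 (head:   ^)
Head positions at steps 0..7: starting at 0, distinct positions visited = {-2, -1, 0, 1} -> 4 position(s)

Answer: 4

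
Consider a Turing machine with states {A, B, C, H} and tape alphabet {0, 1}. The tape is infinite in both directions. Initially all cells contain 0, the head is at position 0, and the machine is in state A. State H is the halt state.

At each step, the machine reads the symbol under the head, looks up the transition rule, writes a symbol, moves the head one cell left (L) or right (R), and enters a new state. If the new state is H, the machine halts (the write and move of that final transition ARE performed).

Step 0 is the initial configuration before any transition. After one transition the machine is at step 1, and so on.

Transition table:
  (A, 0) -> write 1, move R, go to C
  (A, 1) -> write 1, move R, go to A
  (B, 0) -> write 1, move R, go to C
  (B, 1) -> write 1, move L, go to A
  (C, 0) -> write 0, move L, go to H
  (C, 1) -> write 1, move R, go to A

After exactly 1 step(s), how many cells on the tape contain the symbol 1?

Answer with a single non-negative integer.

Step 1: in state A at pos 0, read 0 -> (A,0)->write 1,move R,goto C. Now: state=C, head=1, tape[-1..2]=0100 (head:   ^)
Cells containing 1 after step 1: {0} -> 1 cell(s)

Answer: 1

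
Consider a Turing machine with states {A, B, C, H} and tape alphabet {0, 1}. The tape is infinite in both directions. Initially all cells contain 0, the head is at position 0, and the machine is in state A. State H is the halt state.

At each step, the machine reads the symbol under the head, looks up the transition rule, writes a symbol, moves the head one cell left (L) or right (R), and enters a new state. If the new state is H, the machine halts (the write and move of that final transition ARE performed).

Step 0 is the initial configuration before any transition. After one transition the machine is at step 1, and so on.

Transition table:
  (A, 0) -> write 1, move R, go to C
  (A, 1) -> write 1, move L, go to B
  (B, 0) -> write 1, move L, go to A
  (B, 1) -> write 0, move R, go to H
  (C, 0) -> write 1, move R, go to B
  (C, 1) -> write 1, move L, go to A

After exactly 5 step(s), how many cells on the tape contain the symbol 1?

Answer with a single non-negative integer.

Answer: 2

Derivation:
Step 1: in state A at pos 0, read 0 -> (A,0)->write 1,move R,goto C. Now: state=C, head=1, tape[-1..2]=0100 (head:   ^)
Step 2: in state C at pos 1, read 0 -> (C,0)->write 1,move R,goto B. Now: state=B, head=2, tape[-1..3]=01100 (head:    ^)
Step 3: in state B at pos 2, read 0 -> (B,0)->write 1,move L,goto A. Now: state=A, head=1, tape[-1..3]=01110 (head:   ^)
Step 4: in state A at pos 1, read 1 -> (A,1)->write 1,move L,goto B. Now: state=B, head=0, tape[-1..3]=01110 (head:  ^)
Step 5: in state B at pos 0, read 1 -> (B,1)->write 0,move R,goto H. Now: state=H, head=1, tape[-1..3]=00110 (head:   ^)
Cells containing 1 after step 5: {1, 2} -> 2 cell(s)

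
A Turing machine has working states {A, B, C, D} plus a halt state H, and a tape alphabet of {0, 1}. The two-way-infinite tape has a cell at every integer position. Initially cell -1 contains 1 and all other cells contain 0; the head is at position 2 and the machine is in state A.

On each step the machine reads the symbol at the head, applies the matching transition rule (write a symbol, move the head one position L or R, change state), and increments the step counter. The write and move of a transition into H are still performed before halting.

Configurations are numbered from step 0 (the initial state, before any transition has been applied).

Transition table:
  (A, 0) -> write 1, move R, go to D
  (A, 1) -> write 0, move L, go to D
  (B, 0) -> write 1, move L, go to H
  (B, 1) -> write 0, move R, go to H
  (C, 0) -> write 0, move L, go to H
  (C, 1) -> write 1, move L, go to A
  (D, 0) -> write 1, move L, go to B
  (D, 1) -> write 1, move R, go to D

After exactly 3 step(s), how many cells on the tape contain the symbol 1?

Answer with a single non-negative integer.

Step 1: in state A at pos 2, read 0 -> (A,0)->write 1,move R,goto D. Now: state=D, head=3, tape[-2..4]=0100100 (head:      ^)
Step 2: in state D at pos 3, read 0 -> (D,0)->write 1,move L,goto B. Now: state=B, head=2, tape[-2..4]=0100110 (head:     ^)
Step 3: in state B at pos 2, read 1 -> (B,1)->write 0,move R,goto H. Now: state=H, head=3, tape[-2..4]=0100010 (head:      ^)
Cells containing 1 after step 3: {-1, 3} -> 2 cell(s)

Answer: 2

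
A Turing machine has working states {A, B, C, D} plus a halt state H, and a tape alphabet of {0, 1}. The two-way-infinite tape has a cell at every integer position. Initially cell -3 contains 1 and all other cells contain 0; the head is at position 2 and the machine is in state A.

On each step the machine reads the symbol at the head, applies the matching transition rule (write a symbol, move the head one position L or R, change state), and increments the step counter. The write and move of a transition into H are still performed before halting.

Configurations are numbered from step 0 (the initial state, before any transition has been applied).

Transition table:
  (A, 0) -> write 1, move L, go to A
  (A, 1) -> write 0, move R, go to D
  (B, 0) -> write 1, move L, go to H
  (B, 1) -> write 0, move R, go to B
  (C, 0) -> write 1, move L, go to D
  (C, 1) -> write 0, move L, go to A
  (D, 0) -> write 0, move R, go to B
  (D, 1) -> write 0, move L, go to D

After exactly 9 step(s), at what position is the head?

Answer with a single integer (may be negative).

Step 1: in state A at pos 2, read 0 -> (A,0)->write 1,move L,goto A. Now: state=A, head=1, tape[-4..3]=01000010 (head:      ^)
Step 2: in state A at pos 1, read 0 -> (A,0)->write 1,move L,goto A. Now: state=A, head=0, tape[-4..3]=01000110 (head:     ^)
Step 3: in state A at pos 0, read 0 -> (A,0)->write 1,move L,goto A. Now: state=A, head=-1, tape[-4..3]=01001110 (head:    ^)
Step 4: in state A at pos -1, read 0 -> (A,0)->write 1,move L,goto A. Now: state=A, head=-2, tape[-4..3]=01011110 (head:   ^)
Step 5: in state A at pos -2, read 0 -> (A,0)->write 1,move L,goto A. Now: state=A, head=-3, tape[-4..3]=01111110 (head:  ^)
Step 6: in state A at pos -3, read 1 -> (A,1)->write 0,move R,goto D. Now: state=D, head=-2, tape[-4..3]=00111110 (head:   ^)
Step 7: in state D at pos -2, read 1 -> (D,1)->write 0,move L,goto D. Now: state=D, head=-3, tape[-4..3]=00011110 (head:  ^)
Step 8: in state D at pos -3, read 0 -> (D,0)->write 0,move R,goto B. Now: state=B, head=-2, tape[-4..3]=00011110 (head:   ^)
Step 9: in state B at pos -2, read 0 -> (B,0)->write 1,move L,goto H. Now: state=H, head=-3, tape[-4..3]=00111110 (head:  ^)

Answer: -3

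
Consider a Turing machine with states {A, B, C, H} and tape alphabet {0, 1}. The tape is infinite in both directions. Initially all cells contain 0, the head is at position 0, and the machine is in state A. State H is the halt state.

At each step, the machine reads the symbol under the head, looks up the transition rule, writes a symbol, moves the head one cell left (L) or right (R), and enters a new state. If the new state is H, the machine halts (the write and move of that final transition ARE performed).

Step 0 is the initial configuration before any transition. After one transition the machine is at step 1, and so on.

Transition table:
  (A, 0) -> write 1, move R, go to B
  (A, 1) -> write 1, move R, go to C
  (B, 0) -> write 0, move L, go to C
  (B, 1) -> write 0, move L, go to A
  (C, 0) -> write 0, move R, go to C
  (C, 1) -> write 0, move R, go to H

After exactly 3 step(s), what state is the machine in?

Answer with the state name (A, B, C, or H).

Step 1: in state A at pos 0, read 0 -> (A,0)->write 1,move R,goto B. Now: state=B, head=1, tape[-1..2]=0100 (head:   ^)
Step 2: in state B at pos 1, read 0 -> (B,0)->write 0,move L,goto C. Now: state=C, head=0, tape[-1..2]=0100 (head:  ^)
Step 3: in state C at pos 0, read 1 -> (C,1)->write 0,move R,goto H. Now: state=H, head=1, tape[-1..2]=0000 (head:   ^)

Answer: H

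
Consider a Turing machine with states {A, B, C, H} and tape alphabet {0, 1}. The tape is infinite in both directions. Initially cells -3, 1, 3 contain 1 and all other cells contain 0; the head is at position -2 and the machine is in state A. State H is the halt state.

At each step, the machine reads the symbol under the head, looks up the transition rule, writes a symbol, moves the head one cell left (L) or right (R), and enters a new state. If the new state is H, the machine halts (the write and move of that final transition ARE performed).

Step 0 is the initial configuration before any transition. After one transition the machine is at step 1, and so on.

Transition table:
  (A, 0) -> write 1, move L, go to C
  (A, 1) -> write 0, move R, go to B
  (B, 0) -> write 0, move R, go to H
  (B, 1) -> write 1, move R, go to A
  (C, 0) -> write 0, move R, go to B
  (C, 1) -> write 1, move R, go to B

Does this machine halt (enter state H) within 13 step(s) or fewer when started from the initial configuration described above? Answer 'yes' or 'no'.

Answer: yes

Derivation:
Step 1: in state A at pos -2, read 0 -> (A,0)->write 1,move L,goto C. Now: state=C, head=-3, tape[-4..4]=011001010 (head:  ^)
Step 2: in state C at pos -3, read 1 -> (C,1)->write 1,move R,goto B. Now: state=B, head=-2, tape[-4..4]=011001010 (head:   ^)
Step 3: in state B at pos -2, read 1 -> (B,1)->write 1,move R,goto A. Now: state=A, head=-1, tape[-4..4]=011001010 (head:    ^)
Step 4: in state A at pos -1, read 0 -> (A,0)->write 1,move L,goto C. Now: state=C, head=-2, tape[-4..4]=011101010 (head:   ^)
Step 5: in state C at pos -2, read 1 -> (C,1)->write 1,move R,goto B. Now: state=B, head=-1, tape[-4..4]=011101010 (head:    ^)
Step 6: in state B at pos -1, read 1 -> (B,1)->write 1,move R,goto A. Now: state=A, head=0, tape[-4..4]=011101010 (head:     ^)
Step 7: in state A at pos 0, read 0 -> (A,0)->write 1,move L,goto C. Now: state=C, head=-1, tape[-4..4]=011111010 (head:    ^)
Step 8: in state C at pos -1, read 1 -> (C,1)->write 1,move R,goto B. Now: state=B, head=0, tape[-4..4]=011111010 (head:     ^)
Step 9: in state B at pos 0, read 1 -> (B,1)->write 1,move R,goto A. Now: state=A, head=1, tape[-4..4]=011111010 (head:      ^)
Step 10: in state A at pos 1, read 1 -> (A,1)->write 0,move R,goto B. Now: state=B, head=2, tape[-4..4]=011110010 (head:       ^)
Step 11: in state B at pos 2, read 0 -> (B,0)->write 0,move R,goto H. Now: state=H, head=3, tape[-4..4]=011110010 (head:        ^)
State H reached at step 11; 11 <= 13 -> yes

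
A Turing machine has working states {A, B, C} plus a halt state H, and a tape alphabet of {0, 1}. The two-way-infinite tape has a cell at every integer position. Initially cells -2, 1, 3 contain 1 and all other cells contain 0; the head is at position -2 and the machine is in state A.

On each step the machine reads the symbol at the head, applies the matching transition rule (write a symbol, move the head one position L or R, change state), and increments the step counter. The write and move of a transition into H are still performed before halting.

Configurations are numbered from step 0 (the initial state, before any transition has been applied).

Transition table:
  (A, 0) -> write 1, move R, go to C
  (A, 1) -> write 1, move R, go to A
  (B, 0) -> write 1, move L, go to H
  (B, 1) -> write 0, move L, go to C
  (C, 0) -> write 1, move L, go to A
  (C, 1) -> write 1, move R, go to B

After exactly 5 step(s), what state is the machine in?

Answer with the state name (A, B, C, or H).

Answer: A

Derivation:
Step 1: in state A at pos -2, read 1 -> (A,1)->write 1,move R,goto A. Now: state=A, head=-1, tape[-3..4]=01001010 (head:   ^)
Step 2: in state A at pos -1, read 0 -> (A,0)->write 1,move R,goto C. Now: state=C, head=0, tape[-3..4]=01101010 (head:    ^)
Step 3: in state C at pos 0, read 0 -> (C,0)->write 1,move L,goto A. Now: state=A, head=-1, tape[-3..4]=01111010 (head:   ^)
Step 4: in state A at pos -1, read 1 -> (A,1)->write 1,move R,goto A. Now: state=A, head=0, tape[-3..4]=01111010 (head:    ^)
Step 5: in state A at pos 0, read 1 -> (A,1)->write 1,move R,goto A. Now: state=A, head=1, tape[-3..4]=01111010 (head:     ^)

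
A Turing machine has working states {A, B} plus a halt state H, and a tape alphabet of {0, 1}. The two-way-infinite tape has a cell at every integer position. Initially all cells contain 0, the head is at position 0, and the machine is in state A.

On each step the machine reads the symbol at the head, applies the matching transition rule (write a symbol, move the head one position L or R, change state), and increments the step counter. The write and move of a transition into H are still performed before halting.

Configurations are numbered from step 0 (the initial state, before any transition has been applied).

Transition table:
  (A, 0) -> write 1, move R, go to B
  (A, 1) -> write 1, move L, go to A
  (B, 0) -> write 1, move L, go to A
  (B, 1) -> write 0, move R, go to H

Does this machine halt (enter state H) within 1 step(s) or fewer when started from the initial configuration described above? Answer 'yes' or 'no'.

Step 1: in state A at pos 0, read 0 -> (A,0)->write 1,move R,goto B. Now: state=B, head=1, tape[-1..2]=0100 (head:   ^)
After 1 step(s): state = B (not H) -> not halted within 1 -> no

Answer: no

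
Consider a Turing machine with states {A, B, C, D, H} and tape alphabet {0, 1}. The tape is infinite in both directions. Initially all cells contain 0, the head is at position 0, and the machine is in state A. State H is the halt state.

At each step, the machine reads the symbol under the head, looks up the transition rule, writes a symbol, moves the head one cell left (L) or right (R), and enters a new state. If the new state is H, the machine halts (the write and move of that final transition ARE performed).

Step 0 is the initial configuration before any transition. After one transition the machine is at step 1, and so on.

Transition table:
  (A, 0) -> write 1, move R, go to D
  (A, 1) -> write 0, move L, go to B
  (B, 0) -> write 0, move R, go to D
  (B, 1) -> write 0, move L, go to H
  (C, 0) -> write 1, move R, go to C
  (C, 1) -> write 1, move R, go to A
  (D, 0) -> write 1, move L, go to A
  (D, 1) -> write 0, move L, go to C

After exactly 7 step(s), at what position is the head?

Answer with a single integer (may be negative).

Answer: -1

Derivation:
Step 1: in state A at pos 0, read 0 -> (A,0)->write 1,move R,goto D. Now: state=D, head=1, tape[-1..2]=0100 (head:   ^)
Step 2: in state D at pos 1, read 0 -> (D,0)->write 1,move L,goto A. Now: state=A, head=0, tape[-1..2]=0110 (head:  ^)
Step 3: in state A at pos 0, read 1 -> (A,1)->write 0,move L,goto B. Now: state=B, head=-1, tape[-2..2]=00010 (head:  ^)
Step 4: in state B at pos -1, read 0 -> (B,0)->write 0,move R,goto D. Now: state=D, head=0, tape[-2..2]=00010 (head:   ^)
Step 5: in state D at pos 0, read 0 -> (D,0)->write 1,move L,goto A. Now: state=A, head=-1, tape[-2..2]=00110 (head:  ^)
Step 6: in state A at pos -1, read 0 -> (A,0)->write 1,move R,goto D. Now: state=D, head=0, tape[-2..2]=01110 (head:   ^)
Step 7: in state D at pos 0, read 1 -> (D,1)->write 0,move L,goto C. Now: state=C, head=-1, tape[-2..2]=01010 (head:  ^)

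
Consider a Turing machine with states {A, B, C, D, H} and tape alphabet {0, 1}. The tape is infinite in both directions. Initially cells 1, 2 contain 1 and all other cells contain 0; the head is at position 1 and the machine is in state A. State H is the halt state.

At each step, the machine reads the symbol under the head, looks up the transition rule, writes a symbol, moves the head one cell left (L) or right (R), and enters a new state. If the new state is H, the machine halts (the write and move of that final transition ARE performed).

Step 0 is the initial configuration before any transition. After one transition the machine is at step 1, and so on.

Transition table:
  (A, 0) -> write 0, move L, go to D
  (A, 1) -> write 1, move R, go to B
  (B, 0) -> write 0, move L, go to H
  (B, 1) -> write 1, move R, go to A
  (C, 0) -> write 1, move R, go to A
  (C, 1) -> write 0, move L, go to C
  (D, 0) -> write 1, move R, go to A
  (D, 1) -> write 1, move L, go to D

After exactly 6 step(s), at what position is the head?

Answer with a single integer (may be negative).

Step 1: in state A at pos 1, read 1 -> (A,1)->write 1,move R,goto B. Now: state=B, head=2, tape[0..3]=0110 (head:   ^)
Step 2: in state B at pos 2, read 1 -> (B,1)->write 1,move R,goto A. Now: state=A, head=3, tape[0..4]=01100 (head:    ^)
Step 3: in state A at pos 3, read 0 -> (A,0)->write 0,move L,goto D. Now: state=D, head=2, tape[0..4]=01100 (head:   ^)
Step 4: in state D at pos 2, read 1 -> (D,1)->write 1,move L,goto D. Now: state=D, head=1, tape[0..4]=01100 (head:  ^)
Step 5: in state D at pos 1, read 1 -> (D,1)->write 1,move L,goto D. Now: state=D, head=0, tape[-1..4]=001100 (head:  ^)
Step 6: in state D at pos 0, read 0 -> (D,0)->write 1,move R,goto A. Now: state=A, head=1, tape[-1..4]=011100 (head:   ^)

Answer: 1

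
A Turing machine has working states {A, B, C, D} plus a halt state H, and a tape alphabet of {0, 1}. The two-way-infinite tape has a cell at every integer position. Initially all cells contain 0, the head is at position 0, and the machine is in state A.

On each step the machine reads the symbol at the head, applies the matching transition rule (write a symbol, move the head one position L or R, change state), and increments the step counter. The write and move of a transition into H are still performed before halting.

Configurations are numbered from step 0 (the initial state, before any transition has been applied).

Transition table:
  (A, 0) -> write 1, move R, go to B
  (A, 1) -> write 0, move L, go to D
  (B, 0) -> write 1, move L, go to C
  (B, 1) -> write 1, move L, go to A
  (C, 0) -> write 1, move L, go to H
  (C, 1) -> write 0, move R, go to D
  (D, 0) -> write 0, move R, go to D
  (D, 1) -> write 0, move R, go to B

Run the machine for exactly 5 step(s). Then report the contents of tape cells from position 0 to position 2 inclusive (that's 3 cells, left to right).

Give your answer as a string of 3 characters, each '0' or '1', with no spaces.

Answer: 001

Derivation:
Step 1: in state A at pos 0, read 0 -> (A,0)->write 1,move R,goto B. Now: state=B, head=1, tape[-1..2]=0100 (head:   ^)
Step 2: in state B at pos 1, read 0 -> (B,0)->write 1,move L,goto C. Now: state=C, head=0, tape[-1..2]=0110 (head:  ^)
Step 3: in state C at pos 0, read 1 -> (C,1)->write 0,move R,goto D. Now: state=D, head=1, tape[-1..2]=0010 (head:   ^)
Step 4: in state D at pos 1, read 1 -> (D,1)->write 0,move R,goto B. Now: state=B, head=2, tape[-1..3]=00000 (head:    ^)
Step 5: in state B at pos 2, read 0 -> (B,0)->write 1,move L,goto C. Now: state=C, head=1, tape[-1..3]=00010 (head:   ^)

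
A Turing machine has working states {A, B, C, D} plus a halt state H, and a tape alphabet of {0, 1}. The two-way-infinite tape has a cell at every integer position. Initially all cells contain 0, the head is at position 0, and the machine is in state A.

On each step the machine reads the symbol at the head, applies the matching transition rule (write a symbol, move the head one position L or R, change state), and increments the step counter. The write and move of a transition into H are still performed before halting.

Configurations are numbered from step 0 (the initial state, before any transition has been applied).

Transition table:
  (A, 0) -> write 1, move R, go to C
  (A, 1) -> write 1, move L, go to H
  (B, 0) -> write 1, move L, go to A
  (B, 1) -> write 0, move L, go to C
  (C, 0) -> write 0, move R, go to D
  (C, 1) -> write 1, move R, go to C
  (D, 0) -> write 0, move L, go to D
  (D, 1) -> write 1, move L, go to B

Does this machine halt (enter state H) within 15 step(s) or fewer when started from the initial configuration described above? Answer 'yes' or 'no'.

Answer: no

Derivation:
Step 1: in state A at pos 0, read 0 -> (A,0)->write 1,move R,goto C. Now: state=C, head=1, tape[-1..2]=0100 (head:   ^)
Step 2: in state C at pos 1, read 0 -> (C,0)->write 0,move R,goto D. Now: state=D, head=2, tape[-1..3]=01000 (head:    ^)
Step 3: in state D at pos 2, read 0 -> (D,0)->write 0,move L,goto D. Now: state=D, head=1, tape[-1..3]=01000 (head:   ^)
Step 4: in state D at pos 1, read 0 -> (D,0)->write 0,move L,goto D. Now: state=D, head=0, tape[-1..3]=01000 (head:  ^)
Step 5: in state D at pos 0, read 1 -> (D,1)->write 1,move L,goto B. Now: state=B, head=-1, tape[-2..3]=001000 (head:  ^)
Step 6: in state B at pos -1, read 0 -> (B,0)->write 1,move L,goto A. Now: state=A, head=-2, tape[-3..3]=0011000 (head:  ^)
Step 7: in state A at pos -2, read 0 -> (A,0)->write 1,move R,goto C. Now: state=C, head=-1, tape[-3..3]=0111000 (head:   ^)
Step 8: in state C at pos -1, read 1 -> (C,1)->write 1,move R,goto C. Now: state=C, head=0, tape[-3..3]=0111000 (head:    ^)
Step 9: in state C at pos 0, read 1 -> (C,1)->write 1,move R,goto C. Now: state=C, head=1, tape[-3..3]=0111000 (head:     ^)
Step 10: in state C at pos 1, read 0 -> (C,0)->write 0,move R,goto D. Now: state=D, head=2, tape[-3..3]=0111000 (head:      ^)
Step 11: in state D at pos 2, read 0 -> (D,0)->write 0,move L,goto D. Now: state=D, head=1, tape[-3..3]=0111000 (head:     ^)
Step 12: in state D at pos 1, read 0 -> (D,0)->write 0,move L,goto D. Now: state=D, head=0, tape[-3..3]=0111000 (head:    ^)
Step 13: in state D at pos 0, read 1 -> (D,1)->write 1,move L,goto B. Now: state=B, head=-1, tape[-3..3]=0111000 (head:   ^)
Step 14: in state B at pos -1, read 1 -> (B,1)->write 0,move L,goto C. Now: state=C, head=-2, tape[-3..3]=0101000 (head:  ^)
Step 15: in state C at pos -2, read 1 -> (C,1)->write 1,move R,goto C. Now: state=C, head=-1, tape[-3..3]=0101000 (head:   ^)
After 15 step(s): state = C (not H) -> not halted within 15 -> no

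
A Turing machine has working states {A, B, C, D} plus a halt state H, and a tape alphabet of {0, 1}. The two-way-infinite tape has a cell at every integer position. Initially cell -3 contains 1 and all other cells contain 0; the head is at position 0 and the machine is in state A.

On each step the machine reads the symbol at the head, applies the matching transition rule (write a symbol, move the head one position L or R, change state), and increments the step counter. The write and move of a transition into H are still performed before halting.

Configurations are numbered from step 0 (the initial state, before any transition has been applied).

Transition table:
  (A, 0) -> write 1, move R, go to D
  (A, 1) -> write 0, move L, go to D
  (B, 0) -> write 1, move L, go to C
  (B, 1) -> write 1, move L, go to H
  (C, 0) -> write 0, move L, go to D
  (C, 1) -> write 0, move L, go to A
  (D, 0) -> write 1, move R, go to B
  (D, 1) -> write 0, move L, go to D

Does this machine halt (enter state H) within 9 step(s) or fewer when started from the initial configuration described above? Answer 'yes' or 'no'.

Answer: no

Derivation:
Step 1: in state A at pos 0, read 0 -> (A,0)->write 1,move R,goto D. Now: state=D, head=1, tape[-4..2]=0100100 (head:      ^)
Step 2: in state D at pos 1, read 0 -> (D,0)->write 1,move R,goto B. Now: state=B, head=2, tape[-4..3]=01001100 (head:       ^)
Step 3: in state B at pos 2, read 0 -> (B,0)->write 1,move L,goto C. Now: state=C, head=1, tape[-4..3]=01001110 (head:      ^)
Step 4: in state C at pos 1, read 1 -> (C,1)->write 0,move L,goto A. Now: state=A, head=0, tape[-4..3]=01001010 (head:     ^)
Step 5: in state A at pos 0, read 1 -> (A,1)->write 0,move L,goto D. Now: state=D, head=-1, tape[-4..3]=01000010 (head:    ^)
Step 6: in state D at pos -1, read 0 -> (D,0)->write 1,move R,goto B. Now: state=B, head=0, tape[-4..3]=01010010 (head:     ^)
Step 7: in state B at pos 0, read 0 -> (B,0)->write 1,move L,goto C. Now: state=C, head=-1, tape[-4..3]=01011010 (head:    ^)
Step 8: in state C at pos -1, read 1 -> (C,1)->write 0,move L,goto A. Now: state=A, head=-2, tape[-4..3]=01001010 (head:   ^)
Step 9: in state A at pos -2, read 0 -> (A,0)->write 1,move R,goto D. Now: state=D, head=-1, tape[-4..3]=01101010 (head:    ^)
After 9 step(s): state = D (not H) -> not halted within 9 -> no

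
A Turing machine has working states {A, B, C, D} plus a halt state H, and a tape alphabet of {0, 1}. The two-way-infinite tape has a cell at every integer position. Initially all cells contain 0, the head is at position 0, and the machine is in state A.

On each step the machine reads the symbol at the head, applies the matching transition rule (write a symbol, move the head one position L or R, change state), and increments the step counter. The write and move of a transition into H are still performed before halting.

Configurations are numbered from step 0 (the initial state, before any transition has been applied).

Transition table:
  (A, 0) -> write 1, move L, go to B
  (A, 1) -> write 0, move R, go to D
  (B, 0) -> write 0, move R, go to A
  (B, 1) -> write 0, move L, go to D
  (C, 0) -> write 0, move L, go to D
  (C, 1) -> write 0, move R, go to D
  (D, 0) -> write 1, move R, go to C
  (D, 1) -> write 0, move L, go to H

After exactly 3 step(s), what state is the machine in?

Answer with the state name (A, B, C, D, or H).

Step 1: in state A at pos 0, read 0 -> (A,0)->write 1,move L,goto B. Now: state=B, head=-1, tape[-2..1]=0010 (head:  ^)
Step 2: in state B at pos -1, read 0 -> (B,0)->write 0,move R,goto A. Now: state=A, head=0, tape[-2..1]=0010 (head:   ^)
Step 3: in state A at pos 0, read 1 -> (A,1)->write 0,move R,goto D. Now: state=D, head=1, tape[-2..2]=00000 (head:    ^)

Answer: D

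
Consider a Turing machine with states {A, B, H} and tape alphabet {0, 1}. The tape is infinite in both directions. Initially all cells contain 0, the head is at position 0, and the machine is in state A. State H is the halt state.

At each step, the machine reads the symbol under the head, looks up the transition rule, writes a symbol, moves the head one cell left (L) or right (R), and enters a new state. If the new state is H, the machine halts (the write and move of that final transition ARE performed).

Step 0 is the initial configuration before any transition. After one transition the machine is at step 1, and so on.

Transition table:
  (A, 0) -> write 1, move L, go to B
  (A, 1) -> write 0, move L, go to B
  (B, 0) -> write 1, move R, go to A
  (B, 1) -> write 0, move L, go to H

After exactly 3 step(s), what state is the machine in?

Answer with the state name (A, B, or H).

Step 1: in state A at pos 0, read 0 -> (A,0)->write 1,move L,goto B. Now: state=B, head=-1, tape[-2..1]=0010 (head:  ^)
Step 2: in state B at pos -1, read 0 -> (B,0)->write 1,move R,goto A. Now: state=A, head=0, tape[-2..1]=0110 (head:   ^)
Step 3: in state A at pos 0, read 1 -> (A,1)->write 0,move L,goto B. Now: state=B, head=-1, tape[-2..1]=0100 (head:  ^)

Answer: B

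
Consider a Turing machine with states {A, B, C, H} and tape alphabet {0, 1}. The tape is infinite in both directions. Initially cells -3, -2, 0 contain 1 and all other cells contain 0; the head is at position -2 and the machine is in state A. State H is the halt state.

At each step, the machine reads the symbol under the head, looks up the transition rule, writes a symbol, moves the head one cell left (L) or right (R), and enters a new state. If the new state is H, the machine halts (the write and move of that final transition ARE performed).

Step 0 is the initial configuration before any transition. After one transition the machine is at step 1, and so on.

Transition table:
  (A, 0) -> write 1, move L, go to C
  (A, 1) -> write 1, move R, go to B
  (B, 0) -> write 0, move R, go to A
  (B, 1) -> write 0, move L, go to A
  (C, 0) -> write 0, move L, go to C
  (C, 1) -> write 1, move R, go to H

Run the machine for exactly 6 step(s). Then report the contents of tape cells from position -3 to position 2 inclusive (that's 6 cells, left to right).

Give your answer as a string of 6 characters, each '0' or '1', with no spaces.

Answer: 110101

Derivation:
Step 1: in state A at pos -2, read 1 -> (A,1)->write 1,move R,goto B. Now: state=B, head=-1, tape[-4..1]=011010 (head:    ^)
Step 2: in state B at pos -1, read 0 -> (B,0)->write 0,move R,goto A. Now: state=A, head=0, tape[-4..1]=011010 (head:     ^)
Step 3: in state A at pos 0, read 1 -> (A,1)->write 1,move R,goto B. Now: state=B, head=1, tape[-4..2]=0110100 (head:      ^)
Step 4: in state B at pos 1, read 0 -> (B,0)->write 0,move R,goto A. Now: state=A, head=2, tape[-4..3]=01101000 (head:       ^)
Step 5: in state A at pos 2, read 0 -> (A,0)->write 1,move L,goto C. Now: state=C, head=1, tape[-4..3]=01101010 (head:      ^)
Step 6: in state C at pos 1, read 0 -> (C,0)->write 0,move L,goto C. Now: state=C, head=0, tape[-4..3]=01101010 (head:     ^)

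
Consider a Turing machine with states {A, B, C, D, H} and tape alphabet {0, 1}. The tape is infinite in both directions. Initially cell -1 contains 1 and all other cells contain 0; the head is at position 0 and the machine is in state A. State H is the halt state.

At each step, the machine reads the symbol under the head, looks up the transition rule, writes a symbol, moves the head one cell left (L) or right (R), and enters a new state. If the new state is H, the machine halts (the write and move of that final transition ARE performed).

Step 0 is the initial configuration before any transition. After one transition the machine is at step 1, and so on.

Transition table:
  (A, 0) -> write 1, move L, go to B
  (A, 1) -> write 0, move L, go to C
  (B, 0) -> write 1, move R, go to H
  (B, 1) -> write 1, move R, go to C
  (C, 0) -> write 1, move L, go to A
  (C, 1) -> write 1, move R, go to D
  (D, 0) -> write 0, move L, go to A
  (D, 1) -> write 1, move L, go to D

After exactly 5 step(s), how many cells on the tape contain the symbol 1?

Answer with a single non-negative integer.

Step 1: in state A at pos 0, read 0 -> (A,0)->write 1,move L,goto B. Now: state=B, head=-1, tape[-2..1]=0110 (head:  ^)
Step 2: in state B at pos -1, read 1 -> (B,1)->write 1,move R,goto C. Now: state=C, head=0, tape[-2..1]=0110 (head:   ^)
Step 3: in state C at pos 0, read 1 -> (C,1)->write 1,move R,goto D. Now: state=D, head=1, tape[-2..2]=01100 (head:    ^)
Step 4: in state D at pos 1, read 0 -> (D,0)->write 0,move L,goto A. Now: state=A, head=0, tape[-2..2]=01100 (head:   ^)
Step 5: in state A at pos 0, read 1 -> (A,1)->write 0,move L,goto C. Now: state=C, head=-1, tape[-2..2]=01000 (head:  ^)
Cells containing 1 after step 5: {-1} -> 1 cell(s)

Answer: 1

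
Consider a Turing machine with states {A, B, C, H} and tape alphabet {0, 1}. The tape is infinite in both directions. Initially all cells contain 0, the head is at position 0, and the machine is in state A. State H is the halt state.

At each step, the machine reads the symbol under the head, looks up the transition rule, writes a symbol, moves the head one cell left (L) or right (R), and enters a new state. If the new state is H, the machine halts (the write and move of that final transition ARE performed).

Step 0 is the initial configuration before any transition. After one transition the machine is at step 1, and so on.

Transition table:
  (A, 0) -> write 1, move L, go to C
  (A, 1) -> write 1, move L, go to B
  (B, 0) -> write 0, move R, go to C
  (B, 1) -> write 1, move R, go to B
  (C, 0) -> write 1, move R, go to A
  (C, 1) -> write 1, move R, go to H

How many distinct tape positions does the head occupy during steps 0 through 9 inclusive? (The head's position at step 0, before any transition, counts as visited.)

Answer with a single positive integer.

Step 1: in state A at pos 0, read 0 -> (A,0)->write 1,move L,goto C. Now: state=C, head=-1, tape[-2..1]=0010 (head:  ^)
Step 2: in state C at pos -1, read 0 -> (C,0)->write 1,move R,goto A. Now: state=A, head=0, tape[-2..1]=0110 (head:   ^)
Step 3: in state A at pos 0, read 1 -> (A,1)->write 1,move L,goto B. Now: state=B, head=-1, tape[-2..1]=0110 (head:  ^)
Step 4: in state B at pos -1, read 1 -> (B,1)->write 1,move R,goto B. Now: state=B, head=0, tape[-2..1]=0110 (head:   ^)
Step 5: in state B at pos 0, read 1 -> (B,1)->write 1,move R,goto B. Now: state=B, head=1, tape[-2..2]=01100 (head:    ^)
Step 6: in state B at pos 1, read 0 -> (B,0)->write 0,move R,goto C. Now: state=C, head=2, tape[-2..3]=011000 (head:     ^)
Step 7: in state C at pos 2, read 0 -> (C,0)->write 1,move R,goto A. Now: state=A, head=3, tape[-2..4]=0110100 (head:      ^)
Step 8: in state A at pos 3, read 0 -> (A,0)->write 1,move L,goto C. Now: state=C, head=2, tape[-2..4]=0110110 (head:     ^)
Step 9: in state C at pos 2, read 1 -> (C,1)->write 1,move R,goto H. Now: state=H, head=3, tape[-2..4]=0110110 (head:      ^)
Head positions at steps 0..9: starting at 0, distinct positions visited = {-1, 0, 1, 2, 3} -> 5 position(s)

Answer: 5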